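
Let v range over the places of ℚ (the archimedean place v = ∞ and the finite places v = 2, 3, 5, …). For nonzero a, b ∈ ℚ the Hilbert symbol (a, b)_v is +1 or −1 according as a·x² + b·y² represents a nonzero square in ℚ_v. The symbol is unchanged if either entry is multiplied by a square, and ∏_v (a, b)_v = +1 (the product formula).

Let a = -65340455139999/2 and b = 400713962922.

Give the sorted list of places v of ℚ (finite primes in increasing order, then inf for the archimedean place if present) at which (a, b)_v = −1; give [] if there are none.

[2, 3, 13, 23]

(a, b) ≡ (-78, 66378) mod (ℚ^×)²; places V = {2, 3, 7, 13, 23, 37, ∞}.
(a,b)_3: α=5, u≡1; β=7, v≡1 (mod 3); (1|3)=+1, (1|3)=+1; sign (−1)^1·+1^7·+1^5 = -1.
(a,b)_13: α=5, u≡7; β=3, v≡9 (mod 13); (7|13)=-1, (9|13)=+1; sign (−1)^0·-1^3·+1^5 = -1.
(a,b)_∞: sgn(-78)=−, sgn(66378)=+, so +1.
(a,b)_7: α=0, u≡5; β=2, v≡4 (mod 7); (5|7)=-1, (4|7)=+1; sign (−1)^0·-1^2·+1^0 = +1.
(a,b)_23: α=2, u≡10; β=1, v≡15 (mod 23); (10|23)=-1, (15|23)=-1; sign (−1)^0·-1^1·-1^2 = -1.
(a,b)_37: α=2, u≡9; β=1, v≡17 (mod 37); (9|37)=+1, (17|37)=-1; sign (−1)^0·+1^1·-1^2 = +1.
(a,b)_2: α=-1, β=1; u≡1, v≡5 (mod 8); ε(u)ε(v)=0·0, αω(v)=-1·1, βω(u)=1·0; sum ≡ 1  ⇒  -1.
Ram(-78, 66378) = {2, 3, 13, 23}; no ℚ_2-point on the conic.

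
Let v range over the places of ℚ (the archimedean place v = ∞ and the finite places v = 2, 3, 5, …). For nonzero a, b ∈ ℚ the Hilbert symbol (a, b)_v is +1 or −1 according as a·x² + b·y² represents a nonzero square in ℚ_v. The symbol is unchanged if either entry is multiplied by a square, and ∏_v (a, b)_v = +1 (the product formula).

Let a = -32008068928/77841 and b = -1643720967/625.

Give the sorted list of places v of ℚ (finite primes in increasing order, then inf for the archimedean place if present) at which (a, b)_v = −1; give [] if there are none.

Mod squares: a ≡ -297517, b ≡ -345247. Check v ∈ {∞, 2, 3, 5, 7, 11, 17, 23, 31, 37, 41, 43}.
v=31: a=31^-2·(≡22), b=31^1·(≡27) mod 31; (22|31)=-1, (27|31)=-1; (−1)^{-2·1·15}·(-1)^1·(-1)^-2 = -1.
v=5: a=5^0·(≡2), b=5^-4·(≡3) mod 5; (2|5)=-1, (3|5)=-1; (−1)^{0·-4·2}·(-1)^-4·(-1)^0 = +1.
v=17: a=17^1·(≡15), b=17^0·(≡7) mod 17; (15|17)=+1, (7|17)=-1; (−1)^{1·0·8}·(+1)^0·(-1)^1 = -1.
v=2: v_2(a)=6, v_2(b)=0; units ≡ 3, 1 (mod 8); ε·ε+αω+βω = 1·0+6·0+0·1 ≡ 0  ⇒  (a,b)_2 = +1.
v=3: a=3^-4·(≡2), b=3^2·(≡2) mod 3; (2|3)=-1, (2|3)=-1; (−1)^{-4·2·1}·(-1)^2·(-1)^-4 = +1.
v=43: a=43^1·(≡11), b=43^1·(≡33) mod 43; (11|43)=+1, (33|43)=-1; (−1)^{1·1·21}·(+1)^1·(-1)^1 = +1.
v=∞: -297517 < 0 and -345247 < 0  ⇒  (a,b)_∞ = -1.
v=7: a=7^0·(≡4), b=7^1·(≡4) mod 7; (4|7)=+1, (4|7)=+1; (−1)^{0·1·3}·(+1)^1·(+1)^0 = +1.
v=23: a=23^0·(≡21), b=23^2·(≡2) mod 23; (21|23)=-1, (2|23)=+1; (−1)^{0·2·11}·(-1)^2·(+1)^0 = +1.
v=41: a=41^2·(≡20), b=41^0·(≡7) mod 41; (20|41)=+1, (7|41)=-1; (−1)^{2·0·20}·(+1)^0·(-1)^2 = +1.
v=37: a=37^1·(≡27), b=37^1·(≡16) mod 37; (27|37)=+1, (16|37)=+1; (−1)^{1·1·18}·(+1)^1·(+1)^1 = +1.
v=11: a=11^1·(≡6), b=11^0·(≡10) mod 11; (6|11)=-1, (10|11)=-1; (−1)^{1·0·5}·(-1)^0·(-1)^1 = -1.
(-297517, -345247 / ℚ) ramifies at {11, 17, 31, ∞}: a division algebra.

[11, 17, 31, inf]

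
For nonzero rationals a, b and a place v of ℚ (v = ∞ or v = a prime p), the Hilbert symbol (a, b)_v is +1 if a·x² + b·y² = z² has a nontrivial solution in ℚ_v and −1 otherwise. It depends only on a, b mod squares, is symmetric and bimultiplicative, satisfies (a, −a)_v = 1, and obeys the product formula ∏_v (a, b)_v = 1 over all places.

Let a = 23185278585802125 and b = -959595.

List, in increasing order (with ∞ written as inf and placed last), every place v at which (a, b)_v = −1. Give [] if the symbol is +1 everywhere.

(a, b) ≡ (137085, -959595) mod (ℚ^×)²; places V = {2, 3, 5, 7, 13, 19, 37, ∞}.
(a,b)_19: α=3, u≡15; β=1, v≡16 (mod 19); (15|19)=-1, (16|19)=+1; sign (−1)^1·-1^1·+1^3 = +1.
(a,b)_5: α=3, u≡2; β=1, v≡1 (mod 5); (2|5)=-1, (1|5)=+1; sign (−1)^0·-1^1·+1^3 = -1.
(a,b)_7: α=0, u≡2; β=1, v≡3 (mod 7); (2|7)=+1, (3|7)=-1; sign (−1)^0·+1^1·-1^0 = +1.
(a,b)_37: α=3, u≡15; β=1, v≡2 (mod 37); (15|37)=-1, (2|37)=-1; sign (−1)^0·-1^1·-1^3 = +1.
(a,b)_3: α=5, u≡2; β=1, v≡1 (mod 3); (2|3)=-1, (1|3)=+1; sign (−1)^1·-1^1·+1^5 = +1.
(a,b)_∞: sgn(137085)=+, sgn(-959595)=−, so +1.
(a,b)_13: α=3, u≡7; β=1, v≡12 (mod 13); (7|13)=-1, (12|13)=+1; sign (−1)^0·-1^1·+1^3 = -1.
(a,b)_2: α=0, β=0; u≡5, v≡5 (mod 8); ε(u)ε(v)=0·0, αω(v)=0·1, βω(u)=0·1; sum ≡ 0  ⇒  +1.
Ram(137085, -959595) = {5, 13}; no ℚ_5-point on the conic.

[5, 13]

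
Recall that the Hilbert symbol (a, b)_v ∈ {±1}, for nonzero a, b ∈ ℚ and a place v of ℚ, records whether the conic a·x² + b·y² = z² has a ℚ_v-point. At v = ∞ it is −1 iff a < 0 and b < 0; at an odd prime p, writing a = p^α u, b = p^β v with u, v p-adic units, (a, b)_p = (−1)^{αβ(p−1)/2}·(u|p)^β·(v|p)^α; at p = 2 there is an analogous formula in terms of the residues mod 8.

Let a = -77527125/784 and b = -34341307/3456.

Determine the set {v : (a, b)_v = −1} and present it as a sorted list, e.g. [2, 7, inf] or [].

Mod squares: a ≡ -38285, b ≡ -24882. Check v ∈ {∞, 2, 3, 5, 7, 11, 13, 19, 29, 31}.
v=7: a=7^-2·(≡5), b=7^2·(≡5) mod 7; (5|7)=-1, (5|7)=-1; (−1)^{-2·2·3}·(-1)^2·(-1)^-2 = +1.
v=∞: -38285 < 0 and -24882 < 0  ⇒  (a,b)_∞ = -1.
v=5: a=5^3·(≡2), b=5^0·(≡3) mod 5; (2|5)=-1, (3|5)=-1; (−1)^{3·0·2}·(-1)^0·(-1)^3 = -1.
v=11: a=11^0·(≡2), b=11^1·(≡3) mod 11; (2|11)=-1, (3|11)=+1; (−1)^{0·1·5}·(-1)^1·(+1)^0 = -1.
v=19: a=19^1·(≡13), b=19^0·(≡2) mod 19; (13|19)=-1, (2|19)=-1; (−1)^{1·0·9}·(-1)^0·(-1)^1 = -1.
v=29: a=29^0·(≡25), b=29^1·(≡18) mod 29; (25|29)=+1, (18|29)=-1; (−1)^{0·1·14}·(+1)^1·(-1)^0 = +1.
v=31: a=31^1·(≡9), b=31^0·(≡6) mod 31; (9|31)=+1, (6|31)=-1; (−1)^{1·0·15}·(+1)^0·(-1)^1 = -1.
v=2: v_2(a)=-4, v_2(b)=-7; units ≡ 3, 7 (mod 8); ε·ε+αω+βω = 1·1+-4·0+-7·1 ≡ 0  ⇒  (a,b)_2 = +1.
v=13: a=13^1·(≡2), b=13^3·(≡9) mod 13; (2|13)=-1, (9|13)=+1; (−1)^{1·3·6}·(-1)^3·(+1)^1 = -1.
v=3: a=3^4·(≡1), b=3^-3·(≡1) mod 3; (1|3)=+1, (1|3)=+1; (−1)^{4·-3·1}·(+1)^-3·(+1)^4 = +1.
(-38285, -24882 / ℚ) ramifies at {5, 11, 13, 19, 31, ∞}: a division algebra.

[5, 11, 13, 19, 31, inf]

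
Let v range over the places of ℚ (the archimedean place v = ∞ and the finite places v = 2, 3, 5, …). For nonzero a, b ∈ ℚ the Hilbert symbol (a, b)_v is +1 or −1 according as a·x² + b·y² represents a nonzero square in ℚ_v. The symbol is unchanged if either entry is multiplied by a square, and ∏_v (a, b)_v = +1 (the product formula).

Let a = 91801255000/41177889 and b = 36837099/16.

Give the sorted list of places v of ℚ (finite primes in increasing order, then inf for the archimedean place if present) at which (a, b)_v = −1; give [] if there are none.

(a, b) ≡ (749398, 299) mod (ℚ^×)²; places V = {2, 3, 5, 7, 13, 19, 23, 31, 37, 41, ∞}.
(a,b)_7: α=2, u≡5; β=0, v≡6 (mod 7); (5|7)=-1, (6|7)=-1; sign (−1)^0·-1^0·-1^2 = +1.
(a,b)_41: α=1, u≡10; β=0, v≡38 (mod 41); (10|41)=+1, (38|41)=-1; sign (−1)^0·+1^0·-1^1 = -1.
(a,b)_37: α=1, u≡35; β=0, v≡33 (mod 37); (35|37)=-1, (33|37)=+1; sign (−1)^0·-1^0·+1^1 = +1.
(a,b)_5: α=4, u≡2; β=0, v≡4 (mod 5); (2|5)=-1, (4|5)=+1; sign (−1)^0·-1^0·+1^4 = +1.
(a,b)_3: α=-4, u≡1; β=6, v≡2 (mod 3); (1|3)=+1, (2|3)=-1; sign (−1)^0·+1^6·-1^-4 = +1.
(a,b)_23: α=-2, u≡18; β=1, v≡12 (mod 23); (18|23)=+1, (12|23)=+1; sign (−1)^0·+1^1·+1^-2 = +1.
(a,b)_∞: sgn(749398)=+, sgn(299)=+, so +1.
(a,b)_2: α=3, β=-4; u≡3, v≡3 (mod 8); ε(u)ε(v)=1·1, αω(v)=3·1, βω(u)=-4·1; sum ≡ 0  ⇒  +1.
(a,b)_31: α=-2, u≡2; β=0, v≡1 (mod 31); (2|31)=+1, (1|31)=+1; sign (−1)^0·+1^0·+1^-2 = +1.
(a,b)_13: α=1, u≡9; β=3, v≡12 (mod 13); (9|13)=+1, (12|13)=+1; sign (−1)^0·+1^3·+1^1 = +1.
(a,b)_19: α=1, u≡4; β=0, v≡2 (mod 19); (4|19)=+1, (2|19)=-1; sign (−1)^0·+1^0·-1^1 = -1.
(749398, 299 / ℚ) ramifies at {19, 41}: a division algebra.

[19, 41]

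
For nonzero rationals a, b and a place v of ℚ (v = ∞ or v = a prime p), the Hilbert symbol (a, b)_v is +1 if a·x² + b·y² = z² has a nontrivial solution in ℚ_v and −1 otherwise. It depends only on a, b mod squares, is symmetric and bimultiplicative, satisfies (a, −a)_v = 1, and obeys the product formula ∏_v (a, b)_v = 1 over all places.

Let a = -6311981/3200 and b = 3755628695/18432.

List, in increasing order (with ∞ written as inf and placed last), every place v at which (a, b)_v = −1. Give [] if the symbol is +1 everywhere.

[5, 7]

(a, b) ≡ (-442, 910) mod (ℚ^×)²; places V = {2, 3, 5, 7, 13, 17, ∞}.
(a,b)_5: α=-2, u≡3; β=1, v≡2 (mod 5); (3|5)=-1, (2|5)=-1; sign (−1)^0·-1^1·-1^-2 = -1.
(a,b)_3: α=0, u≡2; β=-2, v≡1 (mod 3); (2|3)=-1, (1|3)=+1; sign (−1)^0·-1^-2·+1^0 = +1.
(a,b)_2: α=-7, β=-11; u≡3, v≡7 (mod 8); ε(u)ε(v)=1·1, αω(v)=-7·0, βω(u)=-11·1; sum ≡ 0  ⇒  +1.
(a,b)_∞: sgn(-442)=−, sgn(910)=+, so +1.
(a,b)_17: α=1, u≡1; β=2, v≡16 (mod 17); (1|17)=+1, (16|17)=+1; sign (−1)^0·+1^2·+1^1 = +1.
(a,b)_7: α=0, u≡3; β=1, v≡4 (mod 7); (3|7)=-1, (4|7)=+1; sign (−1)^0·-1^1·+1^0 = -1.
(a,b)_13: α=5, u≡11; β=5, v≡6 (mod 13); (11|13)=-1, (6|13)=-1; sign (−1)^0·-1^5·-1^5 = +1.
(-442, 910 / ℚ) ramifies at {5, 7}: a division algebra.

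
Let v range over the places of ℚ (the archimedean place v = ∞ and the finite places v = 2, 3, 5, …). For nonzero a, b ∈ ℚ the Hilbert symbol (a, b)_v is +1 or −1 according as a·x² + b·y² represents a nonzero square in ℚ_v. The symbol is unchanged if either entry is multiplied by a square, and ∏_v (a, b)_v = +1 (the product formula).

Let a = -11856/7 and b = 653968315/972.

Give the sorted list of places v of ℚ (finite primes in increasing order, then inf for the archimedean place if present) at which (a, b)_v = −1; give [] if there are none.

[5, 19]

(a, b) ≡ (-5187, 21945) mod (ℚ^×)²; places V = {2, 3, 5, 7, 11, 13, 19, 23, ∞}.
(a,b)_∞: sgn(-5187)=−, sgn(21945)=+, so +1.
(a,b)_3: α=1, u≡2; β=-5, v≡1 (mod 3); (2|3)=-1, (1|3)=+1; sign (−1)^1·-1^-5·+1^1 = +1.
(a,b)_11: α=0, u≡5; β=1, v≡5 (mod 11); (5|11)=+1, (5|11)=+1; sign (−1)^0·+1^1·+1^0 = +1.
(a,b)_23: α=0, u≡5; β=2, v≡9 (mod 23); (5|23)=-1, (9|23)=+1; sign (−1)^0·-1^2·+1^0 = +1.
(a,b)_2: α=4, β=-2; u≡5, v≡1 (mod 8); ε(u)ε(v)=0·0, αω(v)=4·0, βω(u)=-2·1; sum ≡ 0  ⇒  +1.
(a,b)_13: α=1, u≡9; β=2, v≡12 (mod 13); (9|13)=+1, (12|13)=+1; sign (−1)^0·+1^2·+1^1 = +1.
(a,b)_19: α=1, u≡14; β=1, v≡10 (mod 19); (14|19)=-1, (10|19)=-1; sign (−1)^1·-1^1·-1^1 = -1.
(a,b)_7: α=-1, u≡2; β=1, v≡6 (mod 7); (2|7)=+1, (6|7)=-1; sign (−1)^1·+1^1·-1^-1 = +1.
(a,b)_5: α=0, u≡2; β=1, v≡4 (mod 5); (2|5)=-1, (4|5)=+1; sign (−1)^0·-1^1·+1^0 = -1.
|Ram(-5187, 21945)| = 2, even; anisotropic at {5, 19}.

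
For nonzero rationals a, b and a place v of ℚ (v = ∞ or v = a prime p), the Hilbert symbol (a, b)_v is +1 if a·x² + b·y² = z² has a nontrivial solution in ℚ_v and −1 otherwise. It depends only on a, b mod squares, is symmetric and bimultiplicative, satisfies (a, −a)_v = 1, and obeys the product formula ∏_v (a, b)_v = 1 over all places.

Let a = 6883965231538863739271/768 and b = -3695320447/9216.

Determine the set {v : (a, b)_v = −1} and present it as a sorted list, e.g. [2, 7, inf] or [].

(a, b) ≡ (124571733, -44863) mod (ℚ^×)²; places V = {2, 3, 7, 11, 13, 17, 19, 29, 31, 41, ∞}.
(a,b)_11: α=1, u≡3; β=0, v≡8 (mod 11); (3|11)=+1, (8|11)=-1; sign (−1)^0·+1^0·-1^1 = -1.
(a,b)_29: α=3, u≡3; β=1, v≡15 (mod 29); (3|29)=-1, (15|29)=-1; sign (−1)^0·-1^1·-1^3 = +1.
(a,b)_13: α=3, u≡2; β=1, v≡6 (mod 13); (2|13)=-1, (6|13)=-1; sign (−1)^0·-1^1·-1^3 = +1.
(a,b)_19: α=1, u≡9; β=0, v≡3 (mod 19); (9|19)=+1, (3|19)=-1; sign (−1)^0·+1^0·-1^1 = -1.
(a,b)_7: α=4, u≡5; β=3, v≡6 (mod 7); (5|7)=-1, (6|7)=-1; sign (−1)^0·-1^3·-1^4 = -1.
(a,b)_17: α=3, u≡9; β=1, v≡9 (mod 17); (9|17)=+1, (9|17)=+1; sign (−1)^0·+1^1·+1^3 = +1.
(a,b)_∞: sgn(124571733)=+, sgn(-44863)=−, so +1.
(a,b)_41: α=2, u≡2; β=2, v≡8 (mod 41); (2|41)=+1, (8|41)=+1; sign (−1)^0·+1^2·+1^2 = +1.
(a,b)_2: α=-8, β=-10; u≡5, v≡1 (mod 8); ε(u)ε(v)=0·0, αω(v)=-8·0, βω(u)=-10·1; sum ≡ 0  ⇒  +1.
(a,b)_31: α=1, u≡6; β=0, v≡9 (mod 31); (6|31)=-1, (9|31)=+1; sign (−1)^0·-1^0·+1^1 = +1.
(a,b)_3: α=-1, u≡2; β=-2, v≡2 (mod 3); (2|3)=-1, (2|3)=-1; sign (−1)^0·-1^-2·-1^-1 = -1.
|Ram(124571733, -44863)| = 4, even; anisotropic at {3, 7, 11, 19}.

[3, 7, 11, 19]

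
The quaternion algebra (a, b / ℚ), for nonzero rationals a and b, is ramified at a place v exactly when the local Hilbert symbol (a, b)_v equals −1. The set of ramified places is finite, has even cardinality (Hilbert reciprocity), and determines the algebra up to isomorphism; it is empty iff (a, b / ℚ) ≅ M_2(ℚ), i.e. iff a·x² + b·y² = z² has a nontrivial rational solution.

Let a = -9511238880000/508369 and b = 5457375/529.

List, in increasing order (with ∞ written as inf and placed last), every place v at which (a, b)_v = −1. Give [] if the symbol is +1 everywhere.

[5, 11]

Mod squares: a ≡ -323, b ≡ 55. Check v ∈ {∞, 2, 3, 5, 7, 11, 13, 17, 19, 23, 31}.
v=5: a=5^4·(≡3), b=5^3·(≡1) mod 5; (3|5)=-1, (1|5)=+1; (−1)^{4·3·2}·(-1)^3·(+1)^4 = -1.
v=2: v_2(a)=8, v_2(b)=0; units ≡ 5, 7 (mod 8); ε·ε+αω+βω = 0·1+8·0+0·1 ≡ 0  ⇒  (a,b)_2 = +1.
v=7: a=7^0·(≡3), b=7^2·(≡3) mod 7; (3|7)=-1, (3|7)=-1; (−1)^{0·2·3}·(-1)^2·(-1)^0 = +1.
v=23: a=23^-2·(≡11), b=23^-2·(≡4) mod 23; (11|23)=-1, (4|23)=+1; (−1)^{-2·-2·11}·(-1)^-2·(+1)^-2 = +1.
v=17: a=17^1·(≡9), b=17^0·(≡9) mod 17; (9|17)=+1, (9|17)=+1; (−1)^{1·0·8}·(+1)^0·(+1)^1 = +1.
v=13: a=13^2·(≡6), b=13^0·(≡3) mod 13; (6|13)=-1, (3|13)=+1; (−1)^{2·0·6}·(-1)^0·(+1)^2 = +1.
v=19: a=19^1·(≡18), b=19^0·(≡11) mod 19; (18|19)=-1, (11|19)=+1; (−1)^{1·0·9}·(-1)^0·(+1)^1 = +1.
v=31: a=31^-2·(≡10), b=31^0·(≡21) mod 31; (10|31)=+1, (21|31)=-1; (−1)^{-2·0·15}·(+1)^0·(-1)^-2 = +1.
v=11: a=11^2·(≡7), b=11^1·(≡3) mod 11; (7|11)=-1, (3|11)=+1; (−1)^{2·1·5}·(-1)^1·(+1)^2 = -1.
v=∞: -323 < 0 and 55 > 0  ⇒  (a,b)_∞ = +1.
v=3: a=3^2·(≡1), b=3^4·(≡1) mod 3; (1|3)=+1, (1|3)=+1; (−1)^{2·4·1}·(+1)^4·(+1)^2 = +1.
|Ram(-323, 55)| = 2, even; anisotropic at {5, 11}.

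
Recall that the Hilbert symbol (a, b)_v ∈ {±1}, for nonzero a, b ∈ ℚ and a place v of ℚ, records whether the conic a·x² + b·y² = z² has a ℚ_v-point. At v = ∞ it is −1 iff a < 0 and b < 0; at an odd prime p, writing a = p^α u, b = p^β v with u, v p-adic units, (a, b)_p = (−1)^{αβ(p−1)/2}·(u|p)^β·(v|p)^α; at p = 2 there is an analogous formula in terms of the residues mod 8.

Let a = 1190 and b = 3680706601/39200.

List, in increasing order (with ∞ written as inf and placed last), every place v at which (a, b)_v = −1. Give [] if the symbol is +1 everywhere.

[2, 5, 7, 11, 13, 31]

Mod squares: a ≡ 1190, b ≡ 150722. Check v ∈ {∞, 2, 5, 7, 11, 13, 17, 31}.
v=5: a=5^1·(≡3), b=5^-2·(≡2) mod 5; (3|5)=-1, (2|5)=-1; (−1)^{1·-2·2}·(-1)^-2·(-1)^1 = -1.
v=2: v_2(a)=1, v_2(b)=-5; units ≡ 3, 1 (mod 8); ε·ε+αω+βω = 1·0+1·0+-5·1 ≡ 1  ⇒  (a,b)_2 = -1.
v=17: a=17^1·(≡2), b=17^3·(≡15) mod 17; (2|17)=+1, (15|17)=+1; (−1)^{1·3·8}·(+1)^3·(+1)^1 = +1.
v=11: a=11^0·(≡2), b=11^1·(≡6) mod 11; (2|11)=-1, (6|11)=-1; (−1)^{0·1·5}·(-1)^1·(-1)^0 = -1.
v=7: a=7^1·(≡2), b=7^-2·(≡6) mod 7; (2|7)=+1, (6|7)=-1; (−1)^{1·-2·3}·(+1)^-2·(-1)^1 = -1.
v=∞: 1190 > 0 and 150722 > 0  ⇒  (a,b)_∞ = +1.
v=31: a=31^0·(≡12), b=31^1·(≡13) mod 31; (12|31)=-1, (13|31)=-1; (−1)^{0·1·15}·(-1)^1·(-1)^0 = -1.
v=13: a=13^0·(≡7), b=13^3·(≡2) mod 13; (7|13)=-1, (2|13)=-1; (−1)^{0·3·6}·(-1)^3·(-1)^0 = -1.
|Ram(1190, 150722)| = 6, even; anisotropic at {2, 5, 7, 11, 13, 31}.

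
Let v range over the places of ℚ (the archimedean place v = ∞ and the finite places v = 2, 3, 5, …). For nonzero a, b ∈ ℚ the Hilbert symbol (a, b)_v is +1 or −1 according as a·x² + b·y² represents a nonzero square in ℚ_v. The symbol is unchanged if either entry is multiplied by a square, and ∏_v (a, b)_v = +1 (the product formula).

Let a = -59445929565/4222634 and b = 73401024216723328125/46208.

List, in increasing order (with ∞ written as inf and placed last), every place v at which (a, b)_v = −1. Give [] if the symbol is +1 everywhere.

(a, b) ≡ (-4290, 154) mod (ℚ^×)²; places V = {2, 3, 5, 7, 11, 13, 17, 19, 31, 37, ∞}.
(a,b)_3: α=7, u≡1; β=6, v≡1 (mod 3); (1|3)=+1, (1|3)=+1; sign (−1)^0·+1^6·+1^7 = +1.
(a,b)_17: α=0, u≡12; β=4, v≡13 (mod 17); (12|17)=-1, (13|17)=+1; sign (−1)^0·-1^4·+1^0 = +1.
(a,b)_∞: sgn(-4290)=−, sgn(154)=+, so +1.
(a,b)_13: α=-3, u≡11; β=2, v≡8 (mod 13); (11|13)=-1, (8|13)=-1; sign (−1)^0·-1^2·-1^-3 = -1.
(a,b)_2: α=-1, β=-7; u≡7, v≡5 (mod 8); ε(u)ε(v)=1·0, αω(v)=-1·1, βω(u)=-7·0; sum ≡ 1  ⇒  -1.
(a,b)_31: α=-2, u≡16; β=0, v≡27 (mod 31); (16|31)=+1, (27|31)=-1; sign (−1)^0·+1^0·-1^-2 = +1.
(a,b)_5: α=1, u≡3; β=6, v≡1 (mod 5); (3|5)=-1, (1|5)=+1; sign (−1)^0·-1^6·+1^1 = +1.
(a,b)_7: α=0, u≡2; β=3, v≡4 (mod 7); (2|7)=+1, (4|7)=+1; sign (−1)^0·+1^3·+1^0 = +1.
(a,b)_37: α=2, u≡35; β=0, v≡29 (mod 37); (35|37)=-1, (29|37)=-1; sign (−1)^0·-1^0·-1^2 = +1.
(a,b)_11: α=1, u≡6; β=3, v≡3 (mod 11); (6|11)=-1, (3|11)=+1; sign (−1)^1·-1^3·+1^1 = +1.
(a,b)_19: α=2, u≡17; β=-2, v≡2 (mod 19); (17|19)=+1, (2|19)=-1; sign (−1)^0·+1^-2·-1^2 = +1.
(-4290, 154 / ℚ) ramifies at {2, 13}: a division algebra.

[2, 13]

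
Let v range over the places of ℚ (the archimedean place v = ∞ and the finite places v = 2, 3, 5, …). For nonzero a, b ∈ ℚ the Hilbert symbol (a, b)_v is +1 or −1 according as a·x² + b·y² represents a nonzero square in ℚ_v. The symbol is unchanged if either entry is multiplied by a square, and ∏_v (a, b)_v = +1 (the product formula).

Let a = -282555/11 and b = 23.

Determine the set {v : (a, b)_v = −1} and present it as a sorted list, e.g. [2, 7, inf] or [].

(a, b) ≡ (-345345, 23) mod (ℚ^×)²; places V = {2, 3, 5, 7, 11, 13, 23, ∞}.
(a,b)_5: α=1, u≡4; β=0, v≡3 (mod 5); (4|5)=+1, (3|5)=-1; sign (−1)^0·+1^0·-1^1 = -1.
(a,b)_3: α=3, u≡1; β=0, v≡2 (mod 3); (1|3)=+1, (2|3)=-1; sign (−1)^0·+1^0·-1^3 = -1.
(a,b)_23: α=1, u≡6; β=1, v≡1 (mod 23); (6|23)=+1, (1|23)=+1; sign (−1)^1·+1^1·+1^1 = -1.
(a,b)_13: α=1, u≡6; β=0, v≡10 (mod 13); (6|13)=-1, (10|13)=+1; sign (−1)^0·-1^0·+1^1 = +1.
(a,b)_7: α=1, u≡1; β=0, v≡2 (mod 7); (1|7)=+1, (2|7)=+1; sign (−1)^0·+1^0·+1^1 = +1.
(a,b)_11: α=-1, u≡2; β=0, v≡1 (mod 11); (2|11)=-1, (1|11)=+1; sign (−1)^0·-1^0·+1^-1 = +1.
(a,b)_∞: sgn(-345345)=−, sgn(23)=+, so +1.
(a,b)_2: α=0, β=0; u≡7, v≡7 (mod 8); ε(u)ε(v)=1·1, αω(v)=0·0, βω(u)=0·0; sum ≡ 1  ⇒  -1.
Ram(-345345, 23) = {2, 3, 5, 23}; no ℚ_2-point on the conic.

[2, 3, 5, 23]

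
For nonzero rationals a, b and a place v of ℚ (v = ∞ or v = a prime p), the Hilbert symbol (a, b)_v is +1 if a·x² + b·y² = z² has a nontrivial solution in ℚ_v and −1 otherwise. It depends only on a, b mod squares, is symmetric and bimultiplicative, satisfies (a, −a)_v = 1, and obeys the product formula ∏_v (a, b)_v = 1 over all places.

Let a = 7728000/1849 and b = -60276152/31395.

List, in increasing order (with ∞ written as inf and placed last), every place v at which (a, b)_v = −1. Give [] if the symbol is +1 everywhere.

[5, 13]

Mod squares: a ≡ 4830, b ≡ -1946490. Check v ∈ {∞, 2, 3, 5, 7, 13, 17, 23, 29, 31, 43}.
v=31: a=31^0·(≡16), b=31^1·(≡9) mod 31; (16|31)=+1, (9|31)=+1; (−1)^{0·1·15}·(+1)^1·(+1)^0 = +1.
v=17: a=17^0·(≡16), b=17^2·(≡3) mod 17; (16|17)=+1, (3|17)=-1; (−1)^{0·2·8}·(+1)^2·(-1)^0 = +1.
v=5: a=5^3·(≡1), b=5^-1·(≡2) mod 5; (1|5)=+1, (2|5)=-1; (−1)^{3·-1·2}·(+1)^-1·(-1)^3 = -1.
v=23: a=23^1·(≡12), b=23^-1·(≡5) mod 23; (12|23)=+1, (5|23)=-1; (−1)^{1·-1·11}·(+1)^-1·(-1)^1 = +1.
v=13: a=13^0·(≡11), b=13^-1·(≡9) mod 13; (11|13)=-1, (9|13)=+1; (−1)^{0·-1·6}·(-1)^-1·(+1)^0 = -1.
v=2: v_2(a)=7, v_2(b)=3; units ≡ 7, 3 (mod 8); ε·ε+αω+βω = 1·1+7·1+3·0 ≡ 0  ⇒  (a,b)_2 = +1.
v=3: a=3^1·(≡2), b=3^-1·(≡1) mod 3; (2|3)=-1, (1|3)=+1; (−1)^{1·-1·1}·(-1)^-1·(+1)^1 = +1.
v=7: a=7^1·(≡2), b=7^-1·(≡3) mod 7; (2|7)=+1, (3|7)=-1; (−1)^{1·-1·3}·(+1)^-1·(-1)^1 = +1.
v=43: a=43^-2·(≡40), b=43^0·(≡26) mod 43; (40|43)=+1, (26|43)=-1; (−1)^{-2·0·21}·(+1)^0·(-1)^-2 = +1.
v=∞: 4830 > 0 and -1946490 < 0  ⇒  (a,b)_∞ = +1.
v=29: a=29^0·(≡1), b=29^2·(≡18) mod 29; (1|29)=+1, (18|29)=-1; (−1)^{0·2·14}·(+1)^2·(-1)^0 = +1.
|Ram(4830, -1946490)| = 2, even; anisotropic at {5, 13}.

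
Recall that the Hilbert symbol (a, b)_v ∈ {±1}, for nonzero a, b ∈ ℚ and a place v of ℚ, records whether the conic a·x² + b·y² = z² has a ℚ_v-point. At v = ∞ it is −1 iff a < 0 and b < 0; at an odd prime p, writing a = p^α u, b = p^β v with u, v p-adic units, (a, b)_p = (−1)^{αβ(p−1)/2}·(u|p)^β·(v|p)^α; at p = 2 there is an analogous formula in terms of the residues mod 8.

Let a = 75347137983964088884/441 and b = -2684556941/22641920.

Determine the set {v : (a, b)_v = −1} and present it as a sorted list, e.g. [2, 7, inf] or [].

(a, b) ≡ (40549, -131905) mod (ℚ^×)²; places V = {2, 3, 5, 7, 11, 19, 23, 29, 31, 37, 41, 43, ∞}.
(a,b)_11: α=0, u≡4; β=2, v≡10 (mod 11); (4|11)=+1, (10|11)=-1; sign (−1)^0·+1^2·-1^0 = +1.
(a,b)_∞: sgn(40549)=+, sgn(-131905)=−, so +1.
(a,b)_41: α=1, u≡31; β=0, v≡32 (mod 41); (31|41)=+1, (32|41)=+1; sign (−1)^0·+1^0·+1^1 = +1.
(a,b)_43: α=3, u≡11; β=0, v≡8 (mod 43); (11|43)=+1, (8|43)=-1; sign (−1)^0·+1^0·-1^3 = -1.
(a,b)_5: α=0, u≡4; β=-1, v≡1 (mod 5); (4|5)=+1, (1|5)=+1; sign (−1)^0·+1^-1·+1^0 = +1.
(a,b)_2: α=2, β=-8; u≡5, v≡7 (mod 8); ε(u)ε(v)=0·1, αω(v)=2·0, βω(u)=-8·1; sum ≡ 0  ⇒  +1.
(a,b)_31: α=2, u≡5; β=1, v≡26 (mod 31); (5|31)=+1, (26|31)=-1; sign (−1)^0·+1^1·-1^2 = +1.
(a,b)_3: α=-2, u≡1; β=0, v≡2 (mod 3); (1|3)=+1, (2|3)=-1; sign (−1)^0·+1^0·-1^-2 = +1.
(a,b)_37: α=2, u≡11; β=1, v≡23 (mod 37); (11|37)=+1, (23|37)=-1; sign (−1)^0·+1^1·-1^2 = +1.
(a,b)_7: α=-2, u≡6; β=-2, v≡6 (mod 7); (6|7)=-1, (6|7)=-1; sign (−1)^0·-1^-2·-1^-2 = +1.
(a,b)_29: α=0, u≡25; β=2, v≡25 (mod 29); (25|29)=+1, (25|29)=+1; sign (−1)^0·+1^2·+1^0 = +1.
(a,b)_23: α=3, u≡5; β=1, v≡17 (mod 23); (5|23)=-1, (17|23)=-1; sign (−1)^1·-1^1·-1^3 = -1.
(a,b)_19: α=2, u≡14; β=-2, v≡8 (mod 19); (14|19)=-1, (8|19)=-1; sign (−1)^0·-1^-2·-1^2 = +1.
(40549, -131905 / ℚ) ramifies at {23, 43}: a division algebra.

[23, 43]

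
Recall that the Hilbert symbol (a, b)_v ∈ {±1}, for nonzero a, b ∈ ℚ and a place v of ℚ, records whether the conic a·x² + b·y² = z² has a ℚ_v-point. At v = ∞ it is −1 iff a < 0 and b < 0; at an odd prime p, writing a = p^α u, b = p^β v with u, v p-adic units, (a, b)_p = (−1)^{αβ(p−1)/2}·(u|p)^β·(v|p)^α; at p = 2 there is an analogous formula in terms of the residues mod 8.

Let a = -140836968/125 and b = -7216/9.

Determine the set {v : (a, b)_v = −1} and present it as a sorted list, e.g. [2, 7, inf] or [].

[2, inf]

(a, b) ≡ (-241490, -451) mod (ℚ^×)²; places V = {2, 3, 5, 11, 19, 31, 41, ∞}.
(a,b)_11: α=0, u≡9; β=1, v≡9 (mod 11); (9|11)=+1, (9|11)=+1; sign (−1)^0·+1^1·+1^0 = +1.
(a,b)_31: α=1, u≡15; β=0, v≡18 (mod 31); (15|31)=-1, (18|31)=+1; sign (−1)^0·-1^0·+1^1 = +1.
(a,b)_∞: sgn(-241490)=−, sgn(-451)=−, so -1.
(a,b)_19: α=1, u≡5; β=0, v≡11 (mod 19); (5|19)=+1, (11|19)=+1; sign (−1)^0·+1^0·+1^1 = +1.
(a,b)_3: α=6, u≡1; β=-2, v≡2 (mod 3); (1|3)=+1, (2|3)=-1; sign (−1)^0·+1^-2·-1^6 = +1.
(a,b)_41: α=1, u≡7; β=1, v≡26 (mod 41); (7|41)=-1, (26|41)=-1; sign (−1)^0·-1^1·-1^1 = +1.
(a,b)_2: α=3, β=4; u≡7, v≡5 (mod 8); ε(u)ε(v)=1·0, αω(v)=3·1, βω(u)=4·0; sum ≡ 1  ⇒  -1.
(a,b)_5: α=-3, u≡2; β=0, v≡1 (mod 5); (2|5)=-1, (1|5)=+1; sign (−1)^0·-1^0·+1^-3 = +1.
(-241490, -451 / ℚ) ramifies at {2, ∞}: a division algebra.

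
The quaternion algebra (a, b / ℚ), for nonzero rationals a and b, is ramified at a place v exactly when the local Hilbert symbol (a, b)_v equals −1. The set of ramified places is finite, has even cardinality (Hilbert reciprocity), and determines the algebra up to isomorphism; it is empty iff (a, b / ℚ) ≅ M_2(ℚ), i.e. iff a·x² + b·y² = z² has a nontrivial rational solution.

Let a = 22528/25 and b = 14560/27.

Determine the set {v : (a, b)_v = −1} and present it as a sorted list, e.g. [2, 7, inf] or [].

[5, 11]

(a, b) ≡ (22, 2730) mod (ℚ^×)²; places V = {2, 3, 5, 7, 11, 13, ∞}.
(a,b)_∞: sgn(22)=+, sgn(2730)=+, so +1.
(a,b)_5: α=-2, u≡3; β=1, v≡1 (mod 5); (3|5)=-1, (1|5)=+1; sign (−1)^0·-1^1·+1^-2 = -1.
(a,b)_13: α=0, u≡1; β=1, v≡2 (mod 13); (1|13)=+1, (2|13)=-1; sign (−1)^0·+1^1·-1^0 = +1.
(a,b)_3: α=0, u≡1; β=-3, v≡1 (mod 3); (1|3)=+1, (1|3)=+1; sign (−1)^0·+1^-3·+1^0 = +1.
(a,b)_7: α=0, u≡4; β=1, v≡6 (mod 7); (4|7)=+1, (6|7)=-1; sign (−1)^0·+1^1·-1^0 = +1.
(a,b)_11: α=1, u≡8; β=0, v≡8 (mod 11); (8|11)=-1, (8|11)=-1; sign (−1)^0·-1^0·-1^1 = -1.
(a,b)_2: α=11, β=5; u≡3, v≡5 (mod 8); ε(u)ε(v)=1·0, αω(v)=11·1, βω(u)=5·1; sum ≡ 0  ⇒  +1.
|Ram(22, 2730)| = 2, even; anisotropic at {5, 11}.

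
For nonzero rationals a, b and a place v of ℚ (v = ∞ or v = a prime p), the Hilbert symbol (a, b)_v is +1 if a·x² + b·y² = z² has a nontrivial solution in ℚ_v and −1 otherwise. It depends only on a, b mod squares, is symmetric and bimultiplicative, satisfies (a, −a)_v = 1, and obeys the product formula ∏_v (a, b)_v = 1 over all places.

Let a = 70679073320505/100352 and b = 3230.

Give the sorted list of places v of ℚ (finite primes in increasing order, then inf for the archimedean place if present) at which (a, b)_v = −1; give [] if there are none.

Mod squares: a ≡ 2210, b ≡ 3230. Check v ∈ {∞, 2, 3, 5, 7, 13, 17, 19, 29}.
v=5: a=5^1·(≡3), b=5^1·(≡1) mod 5; (3|5)=-1, (1|5)=+1; (−1)^{1·1·2}·(-1)^1·(+1)^1 = -1.
v=∞: 2210 > 0 and 3230 > 0  ⇒  (a,b)_∞ = +1.
v=17: a=17^3·(≡5), b=17^1·(≡3) mod 17; (5|17)=-1, (3|17)=-1; (−1)^{3·1·8}·(-1)^1·(-1)^3 = +1.
v=19: a=19^2·(≡6), b=19^1·(≡18) mod 19; (6|19)=+1, (18|19)=-1; (−1)^{2·1·9}·(+1)^1·(-1)^2 = +1.
v=2: v_2(a)=-11, v_2(b)=1; units ≡ 1, 7 (mod 8); ε·ε+αω+βω = 0·1+-11·0+1·0 ≡ 0  ⇒  (a,b)_2 = +1.
v=7: a=7^-2·(≡5), b=7^0·(≡3) mod 7; (5|7)=-1, (3|7)=-1; (−1)^{-2·0·3}·(-1)^0·(-1)^-2 = +1.
v=3: a=3^6·(≡2), b=3^0·(≡2) mod 3; (2|3)=-1, (2|3)=-1; (−1)^{6·0·1}·(-1)^0·(-1)^6 = +1.
v=29: a=29^2·(≡16), b=29^0·(≡11) mod 29; (16|29)=+1, (11|29)=-1; (−1)^{2·0·14}·(+1)^0·(-1)^2 = +1.
v=13: a=13^1·(≡1), b=13^0·(≡6) mod 13; (1|13)=+1, (6|13)=-1; (−1)^{1·0·6}·(+1)^0·(-1)^1 = -1.
|Ram(2210, 3230)| = 2, even; anisotropic at {5, 13}.

[5, 13]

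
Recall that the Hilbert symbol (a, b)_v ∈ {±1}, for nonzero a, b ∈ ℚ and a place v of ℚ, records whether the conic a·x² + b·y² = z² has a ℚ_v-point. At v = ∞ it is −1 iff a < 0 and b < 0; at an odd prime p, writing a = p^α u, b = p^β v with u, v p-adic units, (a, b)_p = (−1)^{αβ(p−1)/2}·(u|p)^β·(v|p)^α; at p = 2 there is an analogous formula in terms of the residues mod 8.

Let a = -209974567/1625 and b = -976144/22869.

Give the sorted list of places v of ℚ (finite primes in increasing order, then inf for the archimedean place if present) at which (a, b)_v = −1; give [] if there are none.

[13, inf]

Mod squares: a ≡ -312455, b ≡ -21. Check v ∈ {∞, 2, 3, 5, 7, 11, 13, 19, 23}.
v=23: a=23^1·(≡1), b=23^0·(≡13) mod 23; (1|23)=+1, (13|23)=+1; (−1)^{1·0·11}·(+1)^0·(+1)^1 = +1.
v=5: a=5^-3·(≡1), b=5^0·(≡4) mod 5; (1|5)=+1, (4|5)=+1; (−1)^{-3·0·2}·(+1)^0·(+1)^-3 = +1.
v=3: a=3^0·(≡1), b=3^-3·(≡2) mod 3; (1|3)=+1, (2|3)=-1; (−1)^{0·-3·1}·(+1)^-3·(-1)^0 = +1.
v=13: a=13^-1·(≡2), b=13^2·(≡11) mod 13; (2|13)=-1, (11|13)=-1; (−1)^{-1·2·6}·(-1)^2·(-1)^-1 = -1.
v=2: v_2(a)=0, v_2(b)=4; units ≡ 1, 3 (mod 8); ε·ε+αω+βω = 0·1+0·1+4·0 ≡ 0  ⇒  (a,b)_2 = +1.
v=19: a=19^3·(≡11), b=19^2·(≡9) mod 19; (11|19)=+1, (9|19)=+1; (−1)^{3·2·9}·(+1)^2·(+1)^3 = +1.
v=7: a=7^0·(≡2), b=7^-1·(≡4) mod 7; (2|7)=+1, (4|7)=+1; (−1)^{0·-1·3}·(+1)^-1·(+1)^0 = +1.
v=∞: -312455 < 0 and -21 < 0  ⇒  (a,b)_∞ = -1.
v=11: a=11^3·(≡2), b=11^-2·(≡9) mod 11; (2|11)=-1, (9|11)=+1; (−1)^{3·-2·5}·(-1)^-2·(+1)^3 = +1.
Ram(-312455, -21) = {13, ∞}; no ℚ_13-point on the conic.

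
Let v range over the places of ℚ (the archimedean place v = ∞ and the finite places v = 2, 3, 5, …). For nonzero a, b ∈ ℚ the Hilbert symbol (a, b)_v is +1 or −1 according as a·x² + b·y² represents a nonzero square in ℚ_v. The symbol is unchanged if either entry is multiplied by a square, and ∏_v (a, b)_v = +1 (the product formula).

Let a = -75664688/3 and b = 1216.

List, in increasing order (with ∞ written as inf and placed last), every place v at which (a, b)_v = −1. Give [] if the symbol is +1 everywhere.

(a, b) ≡ (-969, 19) mod (ℚ^×)²; places V = {2, 3, 11, 17, 19, ∞}.
(a,b)_17: α=1, u≡14; β=0, v≡9 (mod 17); (14|17)=-1, (9|17)=+1; sign (−1)^0·-1^0·+1^1 = +1.
(a,b)_2: α=4, β=6; u≡7, v≡3 (mod 8); ε(u)ε(v)=1·1, αω(v)=4·1, βω(u)=6·0; sum ≡ 1  ⇒  -1.
(a,b)_∞: sgn(-969)=−, sgn(19)=+, so +1.
(a,b)_11: α=4, u≡8; β=0, v≡6 (mod 11); (8|11)=-1, (6|11)=-1; sign (−1)^0·-1^0·-1^4 = +1.
(a,b)_3: α=-1, u≡1; β=0, v≡1 (mod 3); (1|3)=+1, (1|3)=+1; sign (−1)^0·+1^0·+1^-1 = +1.
(a,b)_19: α=1, u≡16; β=1, v≡7 (mod 19); (16|19)=+1, (7|19)=+1; sign (−1)^1·+1^1·+1^1 = -1.
(-969, 19 / ℚ) ramifies at {2, 19}: a division algebra.

[2, 19]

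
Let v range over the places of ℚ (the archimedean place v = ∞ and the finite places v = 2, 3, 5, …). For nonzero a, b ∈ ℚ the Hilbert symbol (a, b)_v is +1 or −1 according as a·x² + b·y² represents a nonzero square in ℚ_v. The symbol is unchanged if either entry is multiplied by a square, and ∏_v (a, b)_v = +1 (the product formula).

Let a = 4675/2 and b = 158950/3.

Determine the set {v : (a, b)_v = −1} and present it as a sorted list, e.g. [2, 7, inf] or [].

(a, b) ≡ (374, 66) mod (ℚ^×)²; places V = {2, 3, 5, 11, 17, ∞}.
(a,b)_2: α=-1, β=1; u≡3, v≡1 (mod 8); ε(u)ε(v)=1·0, αω(v)=-1·0, βω(u)=1·1; sum ≡ 1  ⇒  -1.
(a,b)_5: α=2, u≡1; β=2, v≡1 (mod 5); (1|5)=+1, (1|5)=+1; sign (−1)^0·+1^2·+1^2 = +1.
(a,b)_17: α=1, u≡10; β=2, v≡2 (mod 17); (10|17)=-1, (2|17)=+1; sign (−1)^0·-1^2·+1^1 = +1.
(a,b)_∞: sgn(374)=+, sgn(66)=+, so +1.
(a,b)_3: α=0, u≡2; β=-1, v≡1 (mod 3); (2|3)=-1, (1|3)=+1; sign (−1)^0·-1^-1·+1^0 = -1.
(a,b)_11: α=1, u≡9; β=1, v≡6 (mod 11); (9|11)=+1, (6|11)=-1; sign (−1)^1·+1^1·-1^1 = +1.
|Ram(374, 66)| = 2, even; anisotropic at {2, 3}.

[2, 3]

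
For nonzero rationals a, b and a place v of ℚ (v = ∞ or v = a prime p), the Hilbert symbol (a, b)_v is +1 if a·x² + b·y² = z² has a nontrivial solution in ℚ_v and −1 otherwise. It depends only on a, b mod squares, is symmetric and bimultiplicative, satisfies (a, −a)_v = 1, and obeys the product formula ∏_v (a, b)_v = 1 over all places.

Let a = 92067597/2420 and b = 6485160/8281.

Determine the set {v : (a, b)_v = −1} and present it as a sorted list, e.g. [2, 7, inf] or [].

Mod squares: a ≡ 2185, b ≡ 5610. Check v ∈ {∞, 2, 3, 5, 7, 11, 13, 17, 19, 23}.
v=∞: 2185 > 0 and 5610 > 0  ⇒  (a,b)_∞ = +1.
v=13: a=13^0·(≡12), b=13^-2·(≡11) mod 13; (12|13)=+1, (11|13)=-1; (−1)^{0·-2·6}·(+1)^-2·(-1)^0 = +1.
v=23: a=23^1·(≡13), b=23^0·(≡11) mod 23; (13|23)=+1, (11|23)=-1; (−1)^{1·0·11}·(+1)^0·(-1)^1 = -1.
v=7: a=7^0·(≡4), b=7^-2·(≡3) mod 7; (4|7)=+1, (3|7)=-1; (−1)^{0·-2·3}·(+1)^-2·(-1)^0 = +1.
v=3: a=3^6·(≡1), b=3^1·(≡1) mod 3; (1|3)=+1, (1|3)=+1; (−1)^{6·1·1}·(+1)^1·(+1)^6 = +1.
v=11: a=11^-2·(≡8), b=11^1·(≡9) mod 11; (8|11)=-1, (9|11)=+1; (−1)^{-2·1·5}·(-1)^1·(+1)^-2 = -1.
v=2: v_2(a)=-2, v_2(b)=3; units ≡ 1, 5 (mod 8); ε·ε+αω+βω = 0·0+-2·1+3·0 ≡ 0  ⇒  (a,b)_2 = +1.
v=5: a=5^-1·(≡3), b=5^1·(≡2) mod 5; (3|5)=-1, (2|5)=-1; (−1)^{-1·1·2}·(-1)^1·(-1)^-1 = +1.
v=17: a=17^2·(≡13), b=17^3·(≡14) mod 17; (13|17)=+1, (14|17)=-1; (−1)^{2·3·8}·(+1)^3·(-1)^2 = +1.
v=19: a=19^1·(≡16), b=19^0·(≡5) mod 19; (16|19)=+1, (5|19)=+1; (−1)^{1·0·9}·(+1)^0·(+1)^1 = +1.
|Ram(2185, 5610)| = 2, even; anisotropic at {11, 23}.

[11, 23]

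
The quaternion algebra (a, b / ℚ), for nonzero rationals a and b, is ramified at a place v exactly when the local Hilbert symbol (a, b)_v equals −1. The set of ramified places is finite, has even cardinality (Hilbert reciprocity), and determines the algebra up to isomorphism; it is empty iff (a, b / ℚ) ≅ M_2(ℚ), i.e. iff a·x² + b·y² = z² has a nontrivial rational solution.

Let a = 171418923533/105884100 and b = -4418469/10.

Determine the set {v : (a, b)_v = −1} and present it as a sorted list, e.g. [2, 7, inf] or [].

(a, b) ≡ (2717, -60610) mod (ℚ^×)²; places V = {2, 3, 5, 7, 11, 13, 19, 29, 47, ∞}.
(a,b)_∞: sgn(2717)=+, sgn(-60610)=−, so +1.
(a,b)_11: α=1, u≡9; β=1, v≡3 (mod 11); (9|11)=+1, (3|11)=+1; sign (−1)^1·+1^1·+1^1 = -1.
(a,b)_5: α=-2, u≡2; β=-1, v≡3 (mod 5); (2|5)=-1, (3|5)=-1; sign (−1)^0·-1^-1·-1^-2 = -1.
(a,b)_19: α=1, u≡15; β=1, v≡18 (mod 19); (15|19)=-1, (18|19)=-1; sign (−1)^1·-1^1·-1^1 = -1.
(a,b)_29: α=0, u≡13; β=1, v≡15 (mod 29); (13|29)=+1, (15|29)=-1; sign (−1)^0·+1^1·-1^0 = +1.
(a,b)_3: α=-2, u≡2; β=6, v≡2 (mod 3); (2|3)=-1, (2|3)=-1; sign (−1)^0·-1^6·-1^-2 = +1.
(a,b)_47: α=2, u≡15; β=0, v≡33 (mod 47); (15|47)=-1, (33|47)=-1; sign (−1)^0·-1^0·-1^2 = +1.
(a,b)_7: α=-6, u≡1; β=0, v≡5 (mod 7); (1|7)=+1, (5|7)=-1; sign (−1)^0·+1^0·-1^-6 = +1.
(a,b)_13: α=5, u≡9; β=0, v≡1 (mod 13); (9|13)=+1, (1|13)=+1; sign (−1)^0·+1^0·+1^5 = +1.
(a,b)_2: α=-2, β=-1; u≡5, v≡7 (mod 8); ε(u)ε(v)=0·1, αω(v)=-2·0, βω(u)=-1·1; sum ≡ 1  ⇒  -1.
(2717, -60610 / ℚ) ramifies at {2, 5, 11, 19}: a division algebra.

[2, 5, 11, 19]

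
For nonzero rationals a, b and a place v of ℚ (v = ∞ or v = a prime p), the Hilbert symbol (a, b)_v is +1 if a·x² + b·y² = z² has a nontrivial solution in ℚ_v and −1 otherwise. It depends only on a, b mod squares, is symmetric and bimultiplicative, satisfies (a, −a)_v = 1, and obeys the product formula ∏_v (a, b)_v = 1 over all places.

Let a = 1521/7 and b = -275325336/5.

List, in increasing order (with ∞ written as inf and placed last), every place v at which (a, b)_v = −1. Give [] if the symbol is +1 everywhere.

(a, b) ≡ (7, -1870) mod (ℚ^×)²; places V = {2, 3, 5, 7, 11, 13, 17, ∞}.
(a,b)_2: α=0, β=3; u≡7, v≡1 (mod 8); ε(u)ε(v)=1·0, αω(v)=0·0, βω(u)=3·0; sum ≡ 0  ⇒  +1.
(a,b)_7: α=-1, u≡2; β=0, v≡3 (mod 7); (2|7)=+1, (3|7)=-1; sign (−1)^0·+1^0·-1^-1 = -1.
(a,b)_5: α=0, u≡3; β=-1, v≡4 (mod 5); (3|5)=-1, (4|5)=+1; sign (−1)^0·-1^-1·+1^0 = -1.
(a,b)_17: α=0, u≡6; β=1, v≡4 (mod 17); (6|17)=-1, (4|17)=+1; sign (−1)^0·-1^1·+1^0 = -1.
(a,b)_3: α=2, u≡1; β=2, v≡2 (mod 3); (1|3)=+1, (2|3)=-1; sign (−1)^0·+1^2·-1^2 = +1.
(a,b)_∞: sgn(7)=+, sgn(-1870)=−, so +1.
(a,b)_13: α=2, u≡5; β=2, v≡11 (mod 13); (5|13)=-1, (11|13)=-1; sign (−1)^0·-1^2·-1^2 = +1.
(a,b)_11: α=0, u≡2; β=3, v≡2 (mod 11); (2|11)=-1, (2|11)=-1; sign (−1)^0·-1^3·-1^0 = -1.
Ram(7, -1870) = {5, 7, 11, 17}; no ℚ_5-point on the conic.

[5, 7, 11, 17]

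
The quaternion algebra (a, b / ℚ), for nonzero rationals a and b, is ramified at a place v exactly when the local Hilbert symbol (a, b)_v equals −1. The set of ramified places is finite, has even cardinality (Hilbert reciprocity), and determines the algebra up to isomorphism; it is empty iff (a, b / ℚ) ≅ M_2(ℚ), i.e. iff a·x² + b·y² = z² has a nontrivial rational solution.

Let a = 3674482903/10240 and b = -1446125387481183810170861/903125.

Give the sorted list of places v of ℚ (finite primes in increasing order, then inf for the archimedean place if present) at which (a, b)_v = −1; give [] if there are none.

[2, 7]

(a, b) ≡ (2470, -250705) mod (ℚ^×)²; places V = {2, 5, 7, 13, 17, 19, 29, ∞}.
(a,b)_19: α=3, u≡7; β=9, v≡15 (mod 19); (7|19)=+1, (15|19)=-1; sign (−1)^1·+1^9·-1^3 = +1.
(a,b)_7: α=2, u≡6; β=5, v≡1 (mod 7); (6|7)=-1, (1|7)=+1; sign (−1)^0·-1^5·+1^2 = -1.
(a,b)_2: α=-11, β=0; u≡3, v≡7 (mod 8); ε(u)ε(v)=1·1, αω(v)=-11·0, βω(u)=0·1; sum ≡ 1  ⇒  -1.
(a,b)_29: α=2, u≡24; β=5, v≡17 (mod 29); (24|29)=+1, (17|29)=-1; sign (−1)^0·+1^5·-1^2 = +1.
(a,b)_13: α=1, u≡2; β=1, v≡6 (mod 13); (2|13)=-1, (6|13)=-1; sign (−1)^0·-1^1·-1^1 = +1.
(a,b)_17: α=0, u≡6; β=-2, v≡14 (mod 17); (6|17)=-1, (14|17)=-1; sign (−1)^0·-1^-2·-1^0 = +1.
(a,b)_∞: sgn(2470)=+, sgn(-250705)=−, so +1.
(a,b)_5: α=-1, u≡1; β=-5, v≡1 (mod 5); (1|5)=+1, (1|5)=+1; sign (−1)^0·+1^-5·+1^-1 = +1.
(2470, -250705 / ℚ) ramifies at {2, 7}: a division algebra.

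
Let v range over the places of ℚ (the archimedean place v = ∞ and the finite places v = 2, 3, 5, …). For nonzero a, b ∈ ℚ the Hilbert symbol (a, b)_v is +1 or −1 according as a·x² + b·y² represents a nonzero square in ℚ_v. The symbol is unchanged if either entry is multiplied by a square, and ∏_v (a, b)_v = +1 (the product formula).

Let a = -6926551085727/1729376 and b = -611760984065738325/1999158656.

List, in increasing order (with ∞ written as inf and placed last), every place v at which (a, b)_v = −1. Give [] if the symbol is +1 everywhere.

[2, 11, 17, inf]

(a, b) ≡ (-466378, -42440398) mod (ℚ^×)²; places V = {2, 3, 5, 7, 11, 13, 17, 29, 43, ∞}.
(a,b)_2: α=-5, β=-7; u≡3, v≡1 (mod 8); ε(u)ε(v)=1·0, αω(v)=-5·0, βω(u)=-7·1; sum ≡ 1  ⇒  -1.
(a,b)_43: α=1, u≡12; β=1, v≡6 (mod 43); (12|43)=-1, (6|43)=+1; sign (−1)^1·-1^1·+1^1 = +1.
(a,b)_17: α=-3, u≡8; β=-5, v≡11 (mod 17); (8|17)=+1, (11|17)=-1; sign (−1)^0·+1^-5·-1^-3 = -1.
(a,b)_5: α=0, u≡3; β=2, v≡2 (mod 5); (3|5)=-1, (2|5)=-1; sign (−1)^0·-1^2·-1^0 = +1.
(a,b)_13: α=4, u≡12; β=3, v≡2 (mod 13); (12|13)=+1, (2|13)=-1; sign (−1)^0·+1^3·-1^4 = +1.
(a,b)_3: α=4, u≡2; β=12, v≡2 (mod 3); (2|3)=-1, (2|3)=-1; sign (−1)^0·-1^12·-1^4 = +1.
(a,b)_7: α=4, u≡2; β=5, v≡5 (mod 7); (2|7)=+1, (5|7)=-1; sign (−1)^0·+1^5·-1^4 = +1.
(a,b)_29: α=1, u≡13; β=1, v≡20 (mod 29); (13|29)=+1, (20|29)=+1; sign (−1)^0·+1^1·+1^1 = +1.
(a,b)_∞: sgn(-466378)=−, sgn(-42440398)=−, so -1.
(a,b)_11: α=-1, u≡6; β=-1, v≡7 (mod 11); (6|11)=-1, (7|11)=-1; sign (−1)^1·-1^-1·-1^-1 = -1.
Ram(-466378, -42440398) = {2, 11, 17, ∞}; no ℚ_2-point on the conic.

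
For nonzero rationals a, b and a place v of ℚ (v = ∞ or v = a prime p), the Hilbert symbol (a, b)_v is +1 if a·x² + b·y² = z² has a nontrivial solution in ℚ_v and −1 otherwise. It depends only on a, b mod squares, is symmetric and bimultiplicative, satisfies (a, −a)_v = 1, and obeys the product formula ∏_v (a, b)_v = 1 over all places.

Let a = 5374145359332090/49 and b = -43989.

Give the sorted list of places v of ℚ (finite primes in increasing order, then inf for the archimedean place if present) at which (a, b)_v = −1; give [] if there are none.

[2, 11]

(a, b) ≡ (10, -43989) mod (ℚ^×)²; places V = {2, 3, 5, 7, 11, 17, 31, 43, ∞}.
(a,b)_3: α=2, u≡1; β=1, v≡1 (mod 3); (1|3)=+1, (1|3)=+1; sign (−1)^0·+1^1·+1^2 = +1.
(a,b)_7: α=-2, u≡5; β=0, v≡6 (mod 7); (5|7)=-1, (6|7)=-1; sign (−1)^0·-1^0·-1^-2 = +1.
(a,b)_31: α=4, u≡7; β=1, v≡7 (mod 31); (7|31)=+1, (7|31)=+1; sign (−1)^0·+1^1·+1^4 = +1.
(a,b)_∞: sgn(10)=+, sgn(-43989)=−, so +1.
(a,b)_2: α=1, β=0; u≡5, v≡3 (mod 8); ε(u)ε(v)=0·1, αω(v)=1·1, βω(u)=0·1; sum ≡ 1  ⇒  -1.
(a,b)_43: α=2, u≡38; β=1, v≡9 (mod 43); (38|43)=+1, (9|43)=+1; sign (−1)^0·+1^1·+1^2 = +1.
(a,b)_17: α=2, u≡5; β=0, v≡7 (mod 17); (5|17)=-1, (7|17)=-1; sign (−1)^0·-1^0·-1^2 = +1.
(a,b)_11: α=2, u≡6; β=1, v≡5 (mod 11); (6|11)=-1, (5|11)=+1; sign (−1)^0·-1^1·+1^2 = -1.
(a,b)_5: α=1, u≡2; β=0, v≡1 (mod 5); (2|5)=-1, (1|5)=+1; sign (−1)^0·-1^0·+1^1 = +1.
(10, -43989 / ℚ) ramifies at {2, 11}: a division algebra.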